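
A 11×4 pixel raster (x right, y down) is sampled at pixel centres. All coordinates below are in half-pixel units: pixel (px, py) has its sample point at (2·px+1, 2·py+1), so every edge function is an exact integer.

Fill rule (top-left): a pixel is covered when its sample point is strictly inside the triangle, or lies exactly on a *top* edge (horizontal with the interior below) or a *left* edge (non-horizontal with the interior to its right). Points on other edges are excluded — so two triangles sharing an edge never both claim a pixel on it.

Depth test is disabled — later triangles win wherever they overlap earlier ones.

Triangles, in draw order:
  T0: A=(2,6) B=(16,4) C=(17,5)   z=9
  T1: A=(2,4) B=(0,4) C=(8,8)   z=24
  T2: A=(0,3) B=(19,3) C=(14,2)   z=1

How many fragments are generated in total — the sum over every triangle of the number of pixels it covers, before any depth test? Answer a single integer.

T0:
  2·area = 16
  edge (2, 6)→(16, 4): d=(14,-2) top-left  bias=+0
  edge (16, 4)→(17, 5): d=(1,1) right/bottom  bias=-1
  edge (17, 5)→(2, 6): d=(-15,1) right/bottom  bias=-1
    (6,0)@(13, 1): e=[-48,0,64] → ·  [on edge]
    (7,1)@(15, 3): e=[-16,0,32] → ·  [on edge]
    (4,2)@(9, 5): e=[0,8,8] → #  [on edge]
    (5,2)@(11, 5): e=[4,6,6] → #
    (6,2)@(13, 5): e=[8,4,4] → #
    (7,2)@(15, 5): e=[12,2,2] → #
    (8,2)@(17, 5): e=[16,0,0] → ·  [on edge]
    (4,3)@(9, 7): e=[28,10,-22] → ·
    (5,3)@(11, 7): e=[32,8,-24] → ·
    (6,3)@(13, 7): e=[36,6,-26] → ·
    (7,3)@(15, 7): e=[40,4,-28] → ·
    (9,3)@(19, 7): e=[48,0,-32] → ·  [on edge]
  covered (4 px):
    · · · · · · · · · · ·
    · · · · · · · · · · ·
    · · · · # # # # · · ·
    · · · · · · · · · · ·
T1:
  2·area = 8  (B↔C swapped to make it positive)
  edge (2, 4)→(8, 8): d=(6,4) right/bottom  bias=-1
  edge (8, 8)→(0, 4): d=(-8,-4) top-left  bias=+0
  edge (0, 4)→(2, 4): d=(2,0) top-left  bias=+0
    (1,2)@(3, 5): e=[2,4,2] → #
    (2,2)@(5, 5): e=[-6,12,2] → ·
    (1,3)@(3, 7): e=[14,-12,6] → ·
  covered (1 px):
    · · · · · · · · · · ·
    · · · · · · · · · · ·
    · # · · · · · · · · ·
    · · · · · · · · · · ·
T2:
  2·area = 19  (B↔C swapped to make it positive)
  edge (0, 3)→(14, 2): d=(14,-1) top-left  bias=+0
  edge (14, 2)→(19, 3): d=(5,1) right/bottom  bias=-1
  edge (19, 3)→(0, 3): d=(-19,0) right/bottom  bias=-1
    (4,0)@(9, 1): e=[-19,0,38] → ·  [on edge]
    (0,1)@(1, 3): e=[1,18,0] → ·  [on edge]
    (1,1)@(3, 3): e=[3,16,0] → ·  [on edge]
    (2,1)@(5, 3): e=[5,14,0] → ·  [on edge]
    (3,1)@(7, 3): e=[7,12,0] → ·  [on edge]
    (4,1)@(9, 3): e=[9,10,0] → ·  [on edge]
    (5,1)@(11, 3): e=[11,8,0] → ·  [on edge]
    (6,1)@(13, 3): e=[13,6,0] → ·  [on edge]
    (7,1)@(15, 3): e=[15,4,0] → ·  [on edge]
    (8,1)@(17, 3): e=[17,2,0] → ·  [on edge]
    (9,1)@(19, 3): e=[19,0,0] → ·  [on edge]
    (10,1)@(21, 3): e=[21,-2,0] → ·  [on edge]
  covered (0 px):
    · · · · · · · · · · ·
    · · · · · · · · · · ·
    · · · · · · · · · · ·
    · · · · · · · · · · ·

Final: 5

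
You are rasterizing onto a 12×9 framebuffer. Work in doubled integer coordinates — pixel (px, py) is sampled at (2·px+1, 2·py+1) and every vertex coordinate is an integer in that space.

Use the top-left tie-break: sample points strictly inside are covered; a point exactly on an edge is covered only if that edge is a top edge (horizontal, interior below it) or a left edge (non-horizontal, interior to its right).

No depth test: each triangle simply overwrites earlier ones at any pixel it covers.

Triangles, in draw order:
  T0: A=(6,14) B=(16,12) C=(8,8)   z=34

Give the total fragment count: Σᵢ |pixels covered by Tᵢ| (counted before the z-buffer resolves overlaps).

T0:
  2·area = 56  (B↔C swapped to make it positive)
  edge (6, 14)→(8, 8): d=(2,-6) top-left  bias=+0
  edge (8, 8)→(16, 12): d=(8,4) right/bottom  bias=-1
  edge (16, 12)→(6, 14): d=(-10,2) right/bottom  bias=-1
    (4,2)@(9, 5): e=[0,-28,84] → ·  [on edge]
    (4,4)@(9, 9): e=[8,4,44] → #
    (5,4)@(11, 9): e=[20,-4,40] → ·
    (3,5)@(7, 11): e=[0,28,28] → #  [on edge]
    (5,5)@(11, 11): e=[24,12,20] → #
    (6,5)@(13, 11): e=[36,4,16] → #
    (7,5)@(15, 11): e=[48,-4,12] → ·
    (10,5)@(21, 11): e=[84,-28,0] → ·  [on edge]
    (3,6)@(7, 13): e=[4,44,8] → #
    (5,6)@(11, 13): e=[28,28,0] → ·  [on edge]
    (6,6)@(13, 13): e=[40,20,-4] → ·
    (0,7)@(1, 15): e=[-28,84,0] → ·  [on edge]
    (2,8)@(5, 17): e=[0,84,-28] → ·  [on edge]
  covered (7 px):
    · · · · · · · · · · · ·
    · · · · · · · · · · · ·
    · · · · · · · · · · · ·
    · · · · · · · · · · · ·
    · · · · # · · · · · · ·
    · · · # # # # · · · · ·
    · · · # # · · · · · · ·
    · · · · · · · · · · · ·
    · · · · · · · · · · · ·

Result: 7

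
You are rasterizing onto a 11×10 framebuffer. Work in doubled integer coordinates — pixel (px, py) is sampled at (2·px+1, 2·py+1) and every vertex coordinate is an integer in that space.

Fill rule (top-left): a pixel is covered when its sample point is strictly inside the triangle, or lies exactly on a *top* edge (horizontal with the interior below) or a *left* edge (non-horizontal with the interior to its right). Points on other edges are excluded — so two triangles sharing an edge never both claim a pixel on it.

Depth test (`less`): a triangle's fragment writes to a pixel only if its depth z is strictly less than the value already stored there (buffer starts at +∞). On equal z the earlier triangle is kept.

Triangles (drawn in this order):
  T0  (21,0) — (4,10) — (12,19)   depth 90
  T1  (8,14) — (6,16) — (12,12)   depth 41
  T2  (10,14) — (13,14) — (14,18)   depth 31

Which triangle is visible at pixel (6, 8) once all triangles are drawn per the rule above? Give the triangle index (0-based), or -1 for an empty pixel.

T0:
  2·area = 233  (B↔C swapped to make it positive)
  edge (21, 0)→(12, 19): d=(-9,19) right/bottom  bias=-1
  edge (12, 19)→(4, 10): d=(-8,-9) top-left  bias=+0
  edge (4, 10)→(21, 0): d=(17,-10) top-left  bias=+0
    (8,1)@(17, 3): e=[49,173,11] → █
    (9,1)@(19, 3): e=[11,191,31] → █
    (10,1)@(21, 3): e=[-27,209,51] → ·
    (6,2)@(13, 5): e=[107,121,5] → █
    (7,2)@(15, 5): e=[69,139,25] → █
    (9,2)@(19, 5): e=[-7,175,65] → ·
    (5,3)@(11, 7): e=[127,87,19] → █
    (9,3)@(19, 7): e=[-25,159,99] → ·
    (3,4)@(7, 9): e=[185,35,13] → █
    (4,4)@(9, 9): e=[147,53,33] → █
    (8,4)@(17, 9): e=[-5,125,113] → ·
    (2,5)@(5, 11): e=[205,1,27] → █
  covered (28 px):
    · · · · · · · · · · ·
    · · · · · · · · █ █ ·
    · · · · · · █ █ █ · ·
    · · · · · █ █ █ █ · ·
    · · · █ █ █ █ █ · · ·
    · · █ █ █ █ █ █ · · ·
    · · · █ █ █ █ · · · ·
    · · · · █ █ █ · · · ·
    · · · · · █ · · · · ·
    · · · · · · · · · · ·
T1:
  2·area = 4  (B↔C swapped to make it positive)
  edge (8, 14)→(12, 12): d=(4,-2) top-left  bias=+0
  edge (12, 12)→(6, 16): d=(-6,4) right/bottom  bias=-1
  edge (6, 16)→(8, 14): d=(2,-2) top-left  bias=+0
    (10,0)@(21, 1): e=[-26,30,0] → ·  [on edge]
    (9,1)@(19, 3): e=[-22,26,0] → ·  [on edge]
    (8,2)@(17, 5): e=[-18,22,0] → ·  [on edge]
    (7,3)@(15, 7): e=[-14,18,0] → ·  [on edge]
    (6,4)@(13, 9): e=[-10,14,0] → ·  [on edge]
    (5,5)@(11, 11): e=[-6,10,0] → ·  [on edge]
    (4,6)@(9, 13): e=[-2,6,0] → ·  [on edge]
    (3,7)@(7, 15): e=[2,2,0] → █  [on edge]
    (4,7)@(9, 15): e=[6,-6,4] → ·
    (2,8)@(5, 17): e=[6,-2,0] → ·  [on edge]
    (3,8)@(7, 17): e=[10,-10,4] → ·
    (1,9)@(3, 19): e=[10,-6,0] → ·  [on edge]
  covered (1 px):
    · · · · · · · · · · ·
    · · · · · · · · · · ·
    · · · · · · · · · · ·
    · · · · · · · · · · ·
    · · · · · · · · · · ·
    · · · · · · · · · · ·
    · · · · · · · · · · ·
    · · · █ · · · · · · ·
    · · · · · · · · · · ·
    · · · · · · · · · · ·
T2:
  2·area = 12
  edge (10, 14)→(13, 14): d=(3,0) top-left  bias=+0
  edge (13, 14)→(14, 18): d=(1,4) right/bottom  bias=-1
  edge (14, 18)→(10, 14): d=(-4,-4) top-left  bias=+0
    (0,2)@(1, 5): e=[-27,39,0] → ·  [on edge]
    (1,3)@(3, 7): e=[-21,33,0] → ·  [on edge]
    (2,4)@(5, 9): e=[-15,27,0] → ·  [on edge]
    (3,5)@(7, 11): e=[-9,21,0] → ·  [on edge]
    (4,6)@(9, 13): e=[-3,15,0] → ·  [on edge]
    (5,7)@(11, 15): e=[3,9,0] → █  [on edge]
    (6,7)@(13, 15): e=[3,1,8] → █
    (7,7)@(15, 15): e=[3,-7,16] → ·
    (5,8)@(11, 17): e=[9,11,-8] → ·
    (6,8)@(13, 17): e=[9,3,0] → █  [on edge]
    (7,8)@(15, 17): e=[9,-5,8] → ·
    (6,9)@(13, 19): e=[15,5,-8] → ·
    (7,9)@(15, 19): e=[15,-3,0] → ·  [on edge]
  covered (3 px):
    · · · · · · · · · · ·
    · · · · · · · · · · ·
    · · · · · · · · · · ·
    · · · · · · · · · · ·
    · · · · · · · · · · ·
    · · · · · · · · · · ·
    · · · · · · · · · · ·
    · · · · · █ █ · · · ·
    · · · · · · █ · · · ·
    · · · · · · · · · · ·

Z-buffer (winner per pixel, '.' = empty):
  . . . . . . . . . . .
  . . . . . . . . 0 0 .
  . . . . . . 0 0 0 . .
  . . . . . 0 0 0 0 . .
  . . . 0 0 0 0 0 . . .
  . . 0 0 0 0 0 0 . . .
  . . . 0 0 0 0 . . . .
  . . . 1 0 2 2 . . . .
  . . . . . 0 2 . . . .
  . . . . . . . . . . .

Answer: 2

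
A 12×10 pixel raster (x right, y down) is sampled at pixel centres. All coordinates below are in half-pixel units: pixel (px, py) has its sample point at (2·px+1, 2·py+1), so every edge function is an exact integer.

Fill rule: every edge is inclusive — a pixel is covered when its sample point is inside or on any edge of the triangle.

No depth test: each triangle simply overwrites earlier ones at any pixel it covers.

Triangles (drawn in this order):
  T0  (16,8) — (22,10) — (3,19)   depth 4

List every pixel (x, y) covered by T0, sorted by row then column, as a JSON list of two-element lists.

T0:
  2·area = 92
  edge (16, 8)→(22, 10): d=(6,2) inclusive
  edge (22, 10)→(3, 19): d=(-19,9) inclusive
  edge (3, 19)→(16, 8): d=(13,-11) inclusive
    (0,1)@(1, 3): e=[0,322,-230] → .  [on edge]
    (3,2)@(7, 5): e=[0,230,-138] → .  [on edge]
    (6,3)@(13, 7): e=[0,138,-46] → .  [on edge]
    (7,4)@(15, 9): e=[8,82,2] → X
    (8,4)@(17, 9): e=[4,64,24] → X
    (9,4)@(19, 9): e=[0,46,46] → X  [on edge]
    (10,4)@(21, 9): e=[-4,28,68] → .
    (6,5)@(13, 11): e=[24,62,6] → X
    (10,5)@(21, 11): e=[8,-10,94] → .
    (5,6)@(11, 13): e=[40,42,10] → X
    (8,6)@(17, 13): e=[28,-12,76] → .
    (9,6)@(19, 13): e=[24,-30,98] → .
    (1,9)@(3, 19): e=[92,0,0] → X  [on edge]
  covered (14 px):
    . . . . . . . . . . . .
    . . . . . . . . . . . .
    . . . . . . . . . . . .
    . . . . . . . . . . . .
    . . . . . . . X X X . .
    . . . . . . X X X X . .
    . . . . . X X X . . . .
    . . . . X X . . . . . .
    . . . X . . . . . . . .
    . X . . . . . . . . . .

Final: [[7,4],[8,4],[9,4],[6,5],[7,5],[8,5],[9,5],[5,6],[6,6],[7,6],[4,7],[5,7],[3,8],[1,9]]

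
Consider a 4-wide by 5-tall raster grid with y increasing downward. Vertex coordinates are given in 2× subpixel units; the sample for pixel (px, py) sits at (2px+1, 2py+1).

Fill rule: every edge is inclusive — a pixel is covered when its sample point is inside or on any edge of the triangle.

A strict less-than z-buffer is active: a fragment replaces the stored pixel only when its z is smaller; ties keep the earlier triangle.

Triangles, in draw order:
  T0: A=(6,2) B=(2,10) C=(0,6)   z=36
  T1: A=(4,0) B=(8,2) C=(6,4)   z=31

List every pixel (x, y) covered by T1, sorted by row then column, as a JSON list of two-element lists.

T0:
  2·area = 32
  edge (6, 2)→(2, 10): d=(-4,8) inclusive
  edge (2, 10)→(0, 6): d=(-2,-4) inclusive
  edge (0, 6)→(6, 2): d=(6,-4) inclusive
    (2,1)@(5, 3): e=[4,26,2] → X
    (3,1)@(7, 3): e=[-12,34,10] → .
    (1,2)@(3, 5): e=[12,14,6] → X
    (2,2)@(5, 5): e=[-4,22,14] → .
    (0,3)@(1, 7): e=[20,2,10] → X
    (2,3)@(5, 7): e=[-12,18,26] → .
    (0,4)@(1, 9): e=[12,-2,22] → .
    (1,4)@(3, 9): e=[-4,6,30] → .
  covered (4 px):
    . . . .
    . . X .
    . X . .
    X X . .
    . . . .
T1:
  2·area = 12
  edge (4, 0)→(8, 2): d=(4,2) inclusive
  edge (8, 2)→(6, 4): d=(-2,2) inclusive
  edge (6, 4)→(4, 0): d=(-2,-4) inclusive
    (2,0)@(5, 1): e=[2,8,2] → X
    (3,0)@(7, 1): e=[-2,4,10] → .
    (2,1)@(5, 3): e=[10,4,-2] → .
    (3,1)@(7, 3): e=[6,0,6] → X  [on edge]
    (2,2)@(5, 5): e=[18,0,-6] → .  [on edge]
    (3,2)@(7, 5): e=[14,-4,2] → .
    (1,3)@(3, 7): e=[30,0,-18] → .  [on edge]
    (0,4)@(1, 9): e=[42,0,-30] → .  [on edge]
  covered (2 px):
    . . X .
    . . . X
    . . . .
    . . . .
    . . . .

Result: [[2,0],[3,1]]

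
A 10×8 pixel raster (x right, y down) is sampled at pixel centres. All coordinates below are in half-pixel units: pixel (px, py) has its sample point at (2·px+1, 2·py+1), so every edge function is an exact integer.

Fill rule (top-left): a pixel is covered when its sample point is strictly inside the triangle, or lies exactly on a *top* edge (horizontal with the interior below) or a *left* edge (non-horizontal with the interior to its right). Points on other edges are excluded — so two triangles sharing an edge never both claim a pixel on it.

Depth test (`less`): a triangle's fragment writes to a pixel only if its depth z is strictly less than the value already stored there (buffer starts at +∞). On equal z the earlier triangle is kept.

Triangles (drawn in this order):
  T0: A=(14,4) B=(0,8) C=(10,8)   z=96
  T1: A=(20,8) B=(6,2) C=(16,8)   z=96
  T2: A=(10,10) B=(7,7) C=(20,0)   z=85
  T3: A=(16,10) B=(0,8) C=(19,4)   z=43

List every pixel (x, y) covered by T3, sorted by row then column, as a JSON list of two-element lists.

T0:
  2·area = 40  (B↔C swapped to make it positive)
  edge (14, 4)→(10, 8): d=(-4,4) right/bottom  bias=-1
  edge (10, 8)→(0, 8): d=(-10,0) right/bottom  bias=-1
  edge (0, 8)→(14, 4): d=(14,-4) top-left  bias=+0
    (8,0)@(17, 1): e=[0,70,-30] → .  [on edge]
    (7,1)@(15, 3): e=[0,50,-10] → .  [on edge]
    (5,2)@(11, 5): e=[8,30,2] → X
    (6,2)@(13, 5): e=[0,30,10] → .  [on edge]
    (2,3)@(5, 7): e=[24,10,6] → X
    (3,3)@(7, 7): e=[16,10,14] → X
    (4,3)@(9, 7): e=[8,10,22] → X
    (5,3)@(11, 7): e=[0,10,30] → .  [on edge]
    (2,4)@(5, 9): e=[16,-10,34] → .
    (3,4)@(7, 9): e=[8,-10,42] → .
    (4,4)@(9, 9): e=[0,-10,50] → .  [on edge]
    (3,5)@(7, 11): e=[0,-30,70] → .  [on edge]
    (2,6)@(5, 13): e=[0,-50,90] → .  [on edge]
    (1,7)@(3, 15): e=[0,-70,110] → .  [on edge]
  covered (4 px):
    . . . . . . . . . .
    . . . . . . . . . .
    . . . . . X . . . .
    . . X X X . . . . .
    . . . . . . . . . .
    . . . . . . . . . .
    . . . . . . . . . .
    . . . . . . . . . .
T1:
  2·area = 24  (B↔C swapped to make it positive)
  edge (20, 8)→(16, 8): d=(-4,0) right/bottom  bias=-1
  edge (16, 8)→(6, 2): d=(-10,-6) top-left  bias=+0
  edge (6, 2)→(20, 8): d=(14,6) right/bottom  bias=-1
    (5,2)@(11, 5): e=[12,0,12] → X  [on edge]
    (6,2)@(13, 5): e=[12,12,0] → .  [on edge]
    (5,3)@(11, 7): e=[4,-20,40] → .
    (7,3)@(15, 7): e=[4,4,16] → X
    (8,3)@(17, 7): e=[4,16,4] → X
    (9,3)@(19, 7): e=[4,28,-8] → .
    (7,4)@(15, 9): e=[-4,-16,44] → .
    (8,4)@(17, 9): e=[-4,-4,32] → .
  covered (3 px):
    . . . . . . . . . .
    . . . . . . . . . .
    . . . . . X . . . .
    . . . . . . . X X .
    . . . . . . . . . .
    . . . . . . . . . .
    . . . . . . . . . .
    . . . . . . . . . .
T2:
  2·area = 60
  edge (10, 10)→(7, 7): d=(-3,-3) top-left  bias=+0
  edge (7, 7)→(20, 0): d=(13,-7) top-left  bias=+0
  edge (20, 0)→(10, 10): d=(-10,10) right/bottom  bias=-1
    (0,0)@(1, 1): e=[0,-120,180] → .  [on edge]
    (9,0)@(19, 1): e=[54,6,0] → .  [on edge]
    (1,1)@(3, 3): e=[0,-80,140] → .  [on edge]
    (7,1)@(15, 3): e=[36,4,20] → X
    (8,1)@(17, 3): e=[42,18,0] → .  [on edge]
    (2,2)@(5, 5): e=[0,-40,100] → .  [on edge]
    (5,2)@(11, 5): e=[18,2,40] → X
    (6,2)@(13, 5): e=[24,16,20] → X
    (7,2)@(15, 5): e=[30,30,0] → .  [on edge]
    (3,3)@(7, 7): e=[0,0,60] → X  [on edge]
    (4,3)@(9, 7): e=[6,14,40] → X
    (6,3)@(13, 7): e=[18,42,0] → .  [on edge]
    (4,4)@(9, 9): e=[0,40,20] → X  [on edge]
    (5,4)@(11, 9): e=[6,54,0] → .  [on edge]
    (4,5)@(9, 11): e=[-6,66,0] → .  [on edge]
    (5,5)@(11, 11): e=[0,80,-20] → .  [on edge]
    (3,6)@(7, 13): e=[-18,78,0] → .  [on edge]
    (6,6)@(13, 13): e=[0,120,-60] → .  [on edge]
    (2,7)@(5, 15): e=[-30,90,0] → .  [on edge]
    (7,7)@(15, 15): e=[0,160,-100] → .  [on edge]
  covered (7 px):
    . . . . . . . . . .
    . . . . . . . X . .
    . . . . . X X . . .
    . . . X X X . . . .
    . . . . X . . . . .
    . . . . . . . . . .
    . . . . . . . . . .
    . . . . . . . . . .
T3:
  2·area = 102
  edge (16, 10)→(0, 8): d=(-16,-2) top-left  bias=+0
  edge (0, 8)→(19, 4): d=(19,-4) top-left  bias=+0
  edge (19, 4)→(16, 10): d=(-3,6) right/bottom  bias=-1
    (7,2)@(15, 5): e=[78,3,21] → X
    (8,2)@(17, 5): e=[82,11,9] → X
    (9,2)@(19, 5): e=[86,19,-3] → .
    (2,3)@(5, 7): e=[26,1,75] → X
    (3,3)@(7, 7): e=[30,9,63] → X
    (4,3)@(9, 7): e=[34,17,51] → X
    (5,3)@(11, 7): e=[38,25,39] → X
    (6,3)@(13, 7): e=[42,33,27] → X
    (9,3)@(19, 7): e=[54,57,-9] → .
    (2,4)@(5, 9): e=[-6,39,69] → .
    (3,4)@(7, 9): e=[-2,47,57] → .
    (4,4)@(9, 9): e=[2,55,45] → X
  covered (13 px):
    . . . . . . . . . .
    . . . . . . . . . .
    . . . . . . . X X .
    . . X X X X X X X .
    . . . . X X X X . .
    . . . . . . . . . .
    . . . . . . . . . .
    . . . . . . . . . .

Result: [[7,2],[8,2],[2,3],[3,3],[4,3],[5,3],[6,3],[7,3],[8,3],[4,4],[5,4],[6,4],[7,4]]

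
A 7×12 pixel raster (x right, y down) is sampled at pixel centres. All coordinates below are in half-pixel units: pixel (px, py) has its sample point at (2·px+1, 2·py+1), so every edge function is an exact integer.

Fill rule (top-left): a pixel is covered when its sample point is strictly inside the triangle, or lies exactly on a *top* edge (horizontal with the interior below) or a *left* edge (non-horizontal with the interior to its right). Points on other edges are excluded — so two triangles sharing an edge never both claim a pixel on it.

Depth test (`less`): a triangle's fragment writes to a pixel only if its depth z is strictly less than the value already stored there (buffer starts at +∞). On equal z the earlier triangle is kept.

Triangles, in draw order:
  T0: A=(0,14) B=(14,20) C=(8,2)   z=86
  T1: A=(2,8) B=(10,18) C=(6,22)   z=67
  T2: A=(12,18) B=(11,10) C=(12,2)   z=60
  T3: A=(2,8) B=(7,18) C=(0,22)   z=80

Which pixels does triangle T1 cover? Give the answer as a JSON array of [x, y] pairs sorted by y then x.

T0:
  2·area = 216  (B↔C swapped to make it positive)
  edge (0, 14)→(8, 2): d=(8,-12) top-left  bias=+0
  edge (8, 2)→(14, 20): d=(6,18) right/bottom  bias=-1
  edge (14, 20)→(0, 14): d=(-14,-6) top-left  bias=+0
    (3,2)@(7, 5): e=[12,36,168] → █
    (4,2)@(9, 5): e=[36,0,180] → ·  [on edge]
    (2,3)@(5, 7): e=[4,84,128] → █
    (4,3)@(9, 7): e=[52,12,152] → █
    (5,3)@(11, 7): e=[76,-24,164] → ·
    (2,4)@(5, 9): e=[20,96,100] → █
    (5,4)@(11, 9): e=[92,-12,136] → ·
    (1,5)@(3, 11): e=[12,144,60] → █
    (5,5)@(11, 11): e=[108,0,108] → ·  [on edge]
    (0,6)@(1, 13): e=[4,192,20] → █
    (5,6)@(11, 13): e=[124,12,80] → █
    (6,6)@(13, 13): e=[148,-24,92] → ·
    (3,8)@(7, 17): e=[108,108,0] → █  [on edge]
    (6,8)@(13, 17): e=[180,0,36] → ·  [on edge]
  covered (26 px):
    · · · · · · ·
    · · · · · · ·
    · · · █ · · ·
    · · █ █ █ · ·
    · · █ █ █ · ·
    · █ █ █ █ · ·
    █ █ █ █ █ █ ·
    · █ █ █ █ █ ·
    · · · █ █ █ ·
    · · · · · · █
    · · · · · · ·
    · · · · · · ·
T1:
  2·area = 72
  edge (2, 8)→(10, 18): d=(8,10) right/bottom  bias=-1
  edge (10, 18)→(6, 22): d=(-4,4) right/bottom  bias=-1
  edge (6, 22)→(2, 8): d=(-4,-14) top-left  bias=+0
    (1,5)@(3, 11): e=[14,56,2] → █
    (2,5)@(5, 11): e=[-6,48,30] → ·
    (1,6)@(3, 13): e=[30,48,-6] → ·
    (2,6)@(5, 13): e=[10,40,22] → █
    (3,6)@(7, 13): e=[-10,32,50] → ·
    (2,7)@(5, 15): e=[26,32,14] → █
    (3,7)@(7, 15): e=[6,24,42] → █
    (4,7)@(9, 15): e=[-14,16,70] → ·
    (6,7)@(13, 15): e=[-54,0,126] → ·  [on edge]
    (2,8)@(5, 17): e=[42,24,6] → █
    (4,8)@(9, 17): e=[2,8,62] → █
    (5,8)@(11, 17): e=[-18,0,90] → ·  [on edge]
    (4,9)@(9, 19): e=[18,0,54] → ·  [on edge]
    (3,10)@(7, 21): e=[54,0,18] → ·  [on edge]
    (2,11)@(5, 23): e=[90,0,-18] → ·  [on edge]
  covered (8 px):
    · · · · · · ·
    · · · · · · ·
    · · · · · · ·
    · · · · · · ·
    · · · · · · ·
    · █ · · · · ·
    · · █ · · · ·
    · · █ █ · · ·
    · · █ █ █ · ·
    · · · █ · · ·
    · · · · · · ·
    · · · · · · ·
T2:
  2·area = 16
  edge (12, 18)→(11, 10): d=(-1,-8) top-left  bias=+0
  edge (11, 10)→(12, 2): d=(1,-8) top-left  bias=+0
  edge (12, 2)→(12, 18): d=(0,16) right/bottom  bias=-1
  covered (0 px):
    · · · · · · ·
    · · · · · · ·
    · · · · · · ·
    · · · · · · ·
    · · · · · · ·
    · · · · · · ·
    · · · · · · ·
    · · · · · · ·
    · · · · · · ·
    · · · · · · ·
    · · · · · · ·
    · · · · · · ·
T3:
  2·area = 90
  edge (2, 8)→(7, 18): d=(5,10) right/bottom  bias=-1
  edge (7, 18)→(0, 22): d=(-7,4) right/bottom  bias=-1
  edge (0, 22)→(2, 8): d=(2,-14) top-left  bias=+0
    (1,0)@(3, 1): e=[-45,135,0] → ·  [on edge]
    (1,5)@(3, 11): e=[5,65,20] → █
    (2,5)@(5, 11): e=[-15,57,48] → ·
    (1,6)@(3, 13): e=[15,51,24] → █
    (2,6)@(5, 13): e=[-5,43,52] → ·
    (0,7)@(1, 15): e=[45,45,0] → █  [on edge]
    (2,7)@(5, 15): e=[5,29,56] → █
    (3,7)@(7, 15): e=[-15,21,84] → ·
    (0,8)@(1, 17): e=[55,31,4] → █
    (3,8)@(7, 17): e=[-5,7,88] → ·
    (0,9)@(1, 19): e=[65,17,8] → █
    (3,9)@(7, 19): e=[5,-7,92] → ·
  covered (12 px):
    · · · · · · ·
    · · · · · · ·
    · · · · · · ·
    · · · · · · ·
    · · · · · · ·
    · █ · · · · ·
    · █ · · · · ·
    █ █ █ · · · ·
    █ █ █ · · · ·
    █ █ █ · · · ·
    █ · · · · · ·
    · · · · · · ·

Final: [[1,5],[2,6],[2,7],[3,7],[2,8],[3,8],[4,8],[3,9]]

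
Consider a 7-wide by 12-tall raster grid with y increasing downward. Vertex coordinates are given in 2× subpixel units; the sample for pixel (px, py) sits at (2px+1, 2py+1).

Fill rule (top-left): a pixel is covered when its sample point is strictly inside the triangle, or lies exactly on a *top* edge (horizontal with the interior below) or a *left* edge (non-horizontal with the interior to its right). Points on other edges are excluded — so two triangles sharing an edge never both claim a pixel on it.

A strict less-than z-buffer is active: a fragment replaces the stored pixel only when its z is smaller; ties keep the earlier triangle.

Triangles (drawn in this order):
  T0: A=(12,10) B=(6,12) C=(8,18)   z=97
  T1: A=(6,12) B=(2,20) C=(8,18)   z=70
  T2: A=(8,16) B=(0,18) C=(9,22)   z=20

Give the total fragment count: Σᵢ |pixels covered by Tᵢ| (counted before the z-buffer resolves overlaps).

T0:
  2·area = 40  (B↔C swapped to make it positive)
  edge (12, 10)→(8, 18): d=(-4,8) right/bottom  bias=-1
  edge (8, 18)→(6, 12): d=(-2,-6) top-left  bias=+0
  edge (6, 12)→(12, 10): d=(6,-2) top-left  bias=+0
    (1,1)@(3, 3): e=[100,0,-60] → .  [on edge]
    (2,4)@(5, 9): e=[60,0,-20] → .  [on edge]
    (4,5)@(9, 11): e=[20,20,0] → X  [on edge]
    (5,5)@(11, 11): e=[4,32,4] → X
    (6,5)@(13, 11): e=[-12,44,8] → .
    (1,6)@(3, 13): e=[60,-20,0] → .  [on edge]
    (3,6)@(7, 13): e=[28,4,8] → X
    (5,6)@(11, 13): e=[-4,28,16] → .
    (3,7)@(7, 15): e=[20,0,20] → X  [on edge]
    (5,7)@(11, 15): e=[-12,24,28] → .
    (3,8)@(7, 17): e=[12,-4,32] → .
    (4,8)@(9, 17): e=[-4,8,36] → .
    (4,10)@(9, 21): e=[-20,0,60] → .  [on edge]
  covered (6 px):
    . . . . . . .
    . . . . . . .
    . . . . . . .
    . . . . . . .
    . . . . . . .
    . . . . X X .
    . . . X X . .
    . . . X X . .
    . . . . . . .
    . . . . . . .
    . . . . . . .
    . . . . . . .
T1:
  2·area = 40  (B↔C swapped to make it positive)
  edge (6, 12)→(8, 18): d=(2,6) right/bottom  bias=-1
  edge (8, 18)→(2, 20): d=(-6,2) right/bottom  bias=-1
  edge (2, 20)→(6, 12): d=(4,-8) top-left  bias=+0
    (1,1)@(3, 3): e=[0,100,-60] → .  [on edge]
    (2,4)@(5, 9): e=[0,60,-20] → .  [on edge]
    (2,7)@(5, 15): e=[12,24,4] → X
    (3,7)@(7, 15): e=[0,20,20] → .  [on edge]
    (2,8)@(5, 17): e=[16,12,12] → X
    (3,8)@(7, 17): e=[4,8,28] → X
    (4,8)@(9, 17): e=[-8,4,44] → .
    (5,8)@(11, 17): e=[-20,0,60] → .  [on edge]
    (1,9)@(3, 19): e=[32,4,4] → X
    (2,9)@(5, 19): e=[20,0,20] → .  [on edge]
    (3,9)@(7, 19): e=[8,-4,36] → .
    (1,10)@(3, 21): e=[36,-8,12] → .
    (4,10)@(9, 21): e=[0,-20,60] → .  [on edge]
  covered (4 px):
    . . . . . . .
    . . . . . . .
    . . . . . . .
    . . . . . . .
    . . . . . . .
    . . . . . . .
    . . . . . . .
    . . X . . . .
    . . X X . . .
    . X . . . . .
    . . . . . . .
    . . . . . . .
T2:
  2·area = 50  (B↔C swapped to make it positive)
  edge (8, 16)→(9, 22): d=(1,6) right/bottom  bias=-1
  edge (9, 22)→(0, 18): d=(-9,-4) top-left  bias=+0
  edge (0, 18)→(8, 16): d=(8,-2) top-left  bias=+0
    (2,8)@(5, 17): e=[19,29,2] → X
    (3,8)@(7, 17): e=[7,37,6] → X
    (4,8)@(9, 17): e=[-5,45,10] → .
    (1,9)@(3, 19): e=[33,3,14] → X
    (4,9)@(9, 19): e=[-3,27,26] → .
    (1,10)@(3, 21): e=[35,-15,30] → .
    (2,10)@(5, 21): e=[23,-7,34] → .
    (3,10)@(7, 21): e=[11,1,38] → X
    (4,10)@(9, 21): e=[-1,9,42] → .
    (3,11)@(7, 23): e=[13,-17,54] → .
  covered (6 px):
    . . . . . . .
    . . . . . . .
    . . . . . . .
    . . . . . . .
    . . . . . . .
    . . . . . . .
    . . . . . . .
    . . . . . . .
    . . X X . . .
    . X X X . . .
    . . . X . . .
    . . . . . . .

Result: 16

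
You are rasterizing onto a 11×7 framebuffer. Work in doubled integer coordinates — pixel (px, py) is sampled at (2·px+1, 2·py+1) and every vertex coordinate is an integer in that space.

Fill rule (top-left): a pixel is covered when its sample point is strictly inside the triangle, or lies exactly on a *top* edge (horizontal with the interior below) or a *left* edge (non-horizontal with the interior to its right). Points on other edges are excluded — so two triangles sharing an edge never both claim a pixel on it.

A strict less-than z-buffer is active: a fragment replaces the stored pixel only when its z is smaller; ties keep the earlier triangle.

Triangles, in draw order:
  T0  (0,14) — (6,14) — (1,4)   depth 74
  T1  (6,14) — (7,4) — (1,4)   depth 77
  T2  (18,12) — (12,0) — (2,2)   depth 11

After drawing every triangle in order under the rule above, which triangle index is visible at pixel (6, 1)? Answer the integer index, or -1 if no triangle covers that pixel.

T0:
  2·area = 60  (B↔C swapped to make it positive)
  edge (0, 14)→(1, 4): d=(1,-10) top-left  bias=+0
  edge (1, 4)→(6, 14): d=(5,10) right/bottom  bias=-1
  edge (6, 14)→(0, 14): d=(-6,0) right/bottom  bias=-1
    (0,2)@(1, 5): e=[1,5,54] → #
    (1,2)@(3, 5): e=[21,-15,54] → ·
    (0,3)@(1, 7): e=[3,15,42] → #
    (1,3)@(3, 7): e=[23,-5,42] → ·
    (0,4)@(1, 9): e=[5,25,30] → #
    (1,4)@(3, 9): e=[25,5,30] → #
    (2,4)@(5, 9): e=[45,-15,30] → ·
    (0,5)@(1, 11): e=[7,35,18] → #
    (2,5)@(5, 11): e=[47,-5,18] → ·
    (0,6)@(1, 13): e=[9,45,6] → #
    (2,6)@(5, 13): e=[49,5,6] → #
    (3,6)@(7, 13): e=[69,-15,6] → ·
  covered (9 px):
    · · · · · · · · · · ·
    · · · · · · · · · · ·
    # · · · · · · · · · ·
    # · · · · · · · · · ·
    # # · · · · · · · · ·
    # # · · · · · · · · ·
    # # # · · · · · · · ·
T1:
  2·area = 60  (B↔C swapped to make it positive)
  edge (6, 14)→(1, 4): d=(-5,-10) top-left  bias=+0
  edge (1, 4)→(7, 4): d=(6,0) top-left  bias=+0
  edge (7, 4)→(6, 14): d=(-1,10) right/bottom  bias=-1
    (1,2)@(3, 5): e=[15,6,39] → #
    (2,2)@(5, 5): e=[35,6,19] → #
    (3,2)@(7, 5): e=[55,6,-1] → ·
    (1,3)@(3, 7): e=[5,18,37] → #
    (3,3)@(7, 7): e=[45,18,-3] → ·
    (1,4)@(3, 9): e=[-5,30,35] → ·
    (2,4)@(5, 9): e=[15,30,15] → #
    (3,4)@(7, 9): e=[35,30,-5] → ·
    (2,5)@(5, 11): e=[5,42,13] → #
    (3,5)@(7, 11): e=[25,42,-7] → ·
    (2,6)@(5, 13): e=[-5,54,11] → ·
  covered (6 px):
    · · · · · · · · · · ·
    · · · · · · · · · · ·
    · # # · · · · · · · ·
    · # # · · · · · · · ·
    · · # · · · · · · · ·
    · · # · · · · · · · ·
    · · · · · · · · · · ·
T2:
  2·area = 132  (B↔C swapped to make it positive)
  edge (18, 12)→(2, 2): d=(-16,-10) top-left  bias=+0
  edge (2, 2)→(12, 0): d=(10,-2) top-left  bias=+0
  edge (12, 0)→(18, 12): d=(6,12) right/bottom  bias=-1
    (3,0)@(7, 1): e=[66,0,66] → #  [on edge]
    (4,0)@(9, 1): e=[86,4,42] → #
    (5,0)@(11, 1): e=[106,8,18] → #
    (6,0)@(13, 1): e=[126,12,-6] → ·
    (2,1)@(5, 3): e=[14,16,102] → #
    (6,1)@(13, 3): e=[94,32,6] → #
    (7,1)@(15, 3): e=[114,36,-18] → ·
    (2,2)@(5, 5): e=[-18,36,114] → ·
    (3,2)@(7, 5): e=[2,40,90] → #
    (7,2)@(15, 5): e=[82,56,-6] → ·
    (3,3)@(7, 7): e=[-30,60,102] → ·
    (4,3)@(9, 7): e=[-10,64,78] → ·
  covered (17 px):
    · · · # # # · · · · ·
    · · # # # # # · · · ·
    · · · # # # # · · · ·
    · · · · · # # # · · ·
    · · · · · · · # · · ·
    · · · · · · · · # · ·
    · · · · · · · · · · ·

Z-buffer (winner per pixel, '.' = empty):
  . . . 2 2 2 . . . . .
  . . 2 2 2 2 2 . . . .
  0 1 1 2 2 2 2 . . . .
  0 1 1 . . 2 2 2 . . .
  0 0 1 . . . . 2 . . .
  0 0 1 . . . . . 2 . .
  0 0 0 . . . . . . . .

Result: 2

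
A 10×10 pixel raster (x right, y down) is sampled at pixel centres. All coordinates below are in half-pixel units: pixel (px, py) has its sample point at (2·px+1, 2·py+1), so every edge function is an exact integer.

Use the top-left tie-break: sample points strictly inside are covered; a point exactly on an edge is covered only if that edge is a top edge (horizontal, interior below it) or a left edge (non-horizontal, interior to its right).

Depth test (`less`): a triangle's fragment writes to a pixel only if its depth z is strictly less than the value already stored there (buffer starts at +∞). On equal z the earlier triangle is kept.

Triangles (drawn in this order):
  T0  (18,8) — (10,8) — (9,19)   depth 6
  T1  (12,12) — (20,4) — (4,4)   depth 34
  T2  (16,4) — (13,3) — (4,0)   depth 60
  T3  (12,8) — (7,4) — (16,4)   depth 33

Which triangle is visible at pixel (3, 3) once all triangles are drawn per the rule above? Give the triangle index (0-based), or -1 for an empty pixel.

T0:
  2·area = 88  (B↔C swapped to make it positive)
  edge (18, 8)→(9, 19): d=(-9,11) right/bottom  bias=-1
  edge (9, 19)→(10, 8): d=(1,-11) top-left  bias=+0
  edge (10, 8)→(18, 8): d=(8,0) top-left  bias=+0
    (5,4)@(11, 9): e=[68,12,8] → #
    (6,4)@(13, 9): e=[46,34,8] → #
    (7,4)@(15, 9): e=[24,56,8] → #
    (8,4)@(17, 9): e=[2,78,8] → #
    (9,4)@(19, 9): e=[-20,100,8] → ·
    (5,5)@(11, 11): e=[50,14,24] → #
    (8,5)@(17, 11): e=[-16,80,24] → ·
    (5,6)@(11, 13): e=[32,16,40] → #
    (7,6)@(15, 13): e=[-12,60,40] → ·
    (5,7)@(11, 15): e=[14,18,56] → #
    (6,7)@(13, 15): e=[-8,40,56] → ·
    (5,8)@(11, 17): e=[-4,20,72] → ·
    (4,9)@(9, 19): e=[0,0,88] → ·  [on edge]
  covered (10 px):
    · · · · · · · · · ·
    · · · · · · · · · ·
    · · · · · · · · · ·
    · · · · · · · · · ·
    · · · · · # # # # ·
    · · · · · # # # · ·
    · · · · · # # · · ·
    · · · · · # · · · ·
    · · · · · · · · · ·
    · · · · · · · · · ·
T1:
  2·area = 128  (B↔C swapped to make it positive)
  edge (12, 12)→(4, 4): d=(-8,-8) top-left  bias=+0
  edge (4, 4)→(20, 4): d=(16,0) top-left  bias=+0
  edge (20, 4)→(12, 12): d=(-8,8) right/bottom  bias=-1
    (0,0)@(1, 1): e=[0,-48,176] → ·  [on edge]
    (1,1)@(3, 3): e=[0,-16,144] → ·  [on edge]
    (2,2)@(5, 5): e=[0,16,112] → #  [on edge]
    (3,2)@(7, 5): e=[16,16,96] → #
    (4,2)@(9, 5): e=[32,16,80] → #
    (5,2)@(11, 5): e=[48,16,64] → #
    (6,2)@(13, 5): e=[64,16,48] → #
    (7,2)@(15, 5): e=[80,16,32] → #
    (8,2)@(17, 5): e=[96,16,16] → #
    (9,2)@(19, 5): e=[112,16,0] → ·  [on edge]
    (2,3)@(5, 7): e=[-16,48,96] → ·
    (3,3)@(7, 7): e=[0,48,80] → #  [on edge]
    (8,3)@(17, 7): e=[80,48,0] → ·  [on edge]
    (4,4)@(9, 9): e=[0,80,48] → #  [on edge]
    (7,4)@(15, 9): e=[48,80,0] → ·  [on edge]
    (5,5)@(11, 11): e=[0,112,16] → #  [on edge]
    (6,5)@(13, 11): e=[16,112,0] → ·  [on edge]
    (5,6)@(11, 13): e=[-16,144,0] → ·  [on edge]
    (6,6)@(13, 13): e=[0,144,-16] → ·  [on edge]
    (4,7)@(9, 15): e=[-48,176,0] → ·  [on edge]
    (7,7)@(15, 15): e=[0,176,-48] → ·  [on edge]
    (3,8)@(7, 17): e=[-80,208,0] → ·  [on edge]
    (8,8)@(17, 17): e=[0,208,-80] → ·  [on edge]
    (2,9)@(5, 19): e=[-112,240,0] → ·  [on edge]
    (9,9)@(19, 19): e=[0,240,-112] → ·  [on edge]
  covered (16 px):
    · · · · · · · · · ·
    · · · · · · · · · ·
    · · # # # # # # # ·
    · · · # # # # # · ·
    · · · · # # # · · ·
    · · · · · # · · · ·
    · · · · · · · · · ·
    · · · · · · · · · ·
    · · · · · · · · · ·
    · · · · · · · · · ·
T2:
  degenerate (2·area = 0) — covers nothing
T3:
  2·area = 36
  edge (12, 8)→(7, 4): d=(-5,-4) top-left  bias=+0
  edge (7, 4)→(16, 4): d=(9,0) top-left  bias=+0
  edge (16, 4)→(12, 8): d=(-4,4) right/bottom  bias=-1
    (9,0)@(19, 1): e=[63,-27,0] → ·  [on edge]
    (8,1)@(17, 3): e=[45,-9,0] → ·  [on edge]
    (4,2)@(9, 5): e=[3,9,24] → #
    (5,2)@(11, 5): e=[11,9,16] → #
    (6,2)@(13, 5): e=[19,9,8] → #
    (7,2)@(15, 5): e=[27,9,0] → ·  [on edge]
    (4,3)@(9, 7): e=[-7,27,16] → ·
    (5,3)@(11, 7): e=[1,27,8] → #
    (6,3)@(13, 7): e=[9,27,0] → ·  [on edge]
    (5,4)@(11, 9): e=[-9,45,0] → ·  [on edge]
    (4,5)@(9, 11): e=[-27,63,0] → ·  [on edge]
    (3,6)@(7, 13): e=[-45,81,0] → ·  [on edge]
    (2,7)@(5, 15): e=[-63,99,0] → ·  [on edge]
    (1,8)@(3, 17): e=[-81,117,0] → ·  [on edge]
    (0,9)@(1, 19): e=[-99,135,0] → ·  [on edge]
  covered (4 px):
    · · · · · · · · · ·
    · · · · · · · · · ·
    · · · · # # # · · ·
    · · · · · # · · · ·
    · · · · · · · · · ·
    · · · · · · · · · ·
    · · · · · · · · · ·
    · · · · · · · · · ·
    · · · · · · · · · ·
    · · · · · · · · · ·

Z-buffer (winner per pixel, '.' = empty):
  . . . . . . . . . .
  . . . . . . . . . .
  . . 1 1 3 3 3 1 1 .
  . . . 1 1 3 1 1 . .
  . . . . 1 0 0 0 0 .
  . . . . . 0 0 0 . .
  . . . . . 0 0 . . .
  . . . . . 0 . . . .
  . . . . . . . . . .
  . . . . . . . . . .

Answer: 1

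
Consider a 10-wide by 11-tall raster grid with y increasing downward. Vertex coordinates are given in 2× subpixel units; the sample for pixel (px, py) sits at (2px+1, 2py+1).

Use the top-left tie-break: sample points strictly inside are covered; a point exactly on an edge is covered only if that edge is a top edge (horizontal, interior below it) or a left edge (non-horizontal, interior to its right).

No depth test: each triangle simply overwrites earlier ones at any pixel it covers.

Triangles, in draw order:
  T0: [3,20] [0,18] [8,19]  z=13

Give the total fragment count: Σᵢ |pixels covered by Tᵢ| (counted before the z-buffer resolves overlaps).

T0:
  2·area = 13
  edge (3, 20)→(0, 18): d=(-3,-2) top-left  bias=+0
  edge (0, 18)→(8, 19): d=(8,1) right/bottom  bias=-1
  edge (8, 19)→(3, 20): d=(-5,1) right/bottom  bias=-1
    (1,9)@(3, 19): e=[3,5,5] → █
    (2,9)@(5, 19): e=[7,3,3] → █
    (3,9)@(7, 19): e=[11,1,1] → █
    (4,9)@(9, 19): e=[15,-1,-1] → ·
    (1,10)@(3, 21): e=[-3,21,-5] → ·
    (2,10)@(5, 21): e=[1,19,-7] → ·
    (3,10)@(7, 21): e=[5,17,-9] → ·
  covered (3 px):
    · · · · · · · · · ·
    · · · · · · · · · ·
    · · · · · · · · · ·
    · · · · · · · · · ·
    · · · · · · · · · ·
    · · · · · · · · · ·
    · · · · · · · · · ·
    · · · · · · · · · ·
    · · · · · · · · · ·
    · █ █ █ · · · · · ·
    · · · · · · · · · ·

Answer: 3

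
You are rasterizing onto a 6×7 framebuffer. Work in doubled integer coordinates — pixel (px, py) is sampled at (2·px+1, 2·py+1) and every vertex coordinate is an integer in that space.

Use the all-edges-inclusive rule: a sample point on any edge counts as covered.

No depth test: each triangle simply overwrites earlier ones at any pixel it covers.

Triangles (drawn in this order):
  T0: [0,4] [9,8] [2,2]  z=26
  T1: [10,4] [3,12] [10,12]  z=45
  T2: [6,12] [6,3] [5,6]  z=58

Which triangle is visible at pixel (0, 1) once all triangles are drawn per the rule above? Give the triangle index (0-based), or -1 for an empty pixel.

T0:
  2·area = 26  (B↔C swapped to make it positive)
  edge (0, 4)→(2, 2): d=(2,-2) inclusive
  edge (2, 2)→(9, 8): d=(7,6) inclusive
  edge (9, 8)→(0, 4): d=(-9,-4) inclusive
    (1,0)@(3, 1): e=[0,-13,39] → .  [on edge]
    (0,1)@(1, 3): e=[0,13,13] → X  [on edge]
    (1,1)@(3, 3): e=[4,1,21] → X
    (2,1)@(5, 3): e=[8,-11,29] → .
    (0,2)@(1, 5): e=[4,27,-5] → .
    (1,2)@(3, 5): e=[8,15,3] → X
    (2,2)@(5, 5): e=[12,3,11] → X
    (3,2)@(7, 5): e=[16,-9,19] → .
    (1,3)@(3, 7): e=[12,29,-15] → .
    (2,3)@(5, 7): e=[16,17,-7] → .
    (3,3)@(7, 7): e=[20,5,1] → X
    (4,3)@(9, 7): e=[24,-7,9] → .
  covered (5 px):
    . . . . . .
    X X . . . .
    . X X . . .
    . . . X . .
    . . . . . .
    . . . . . .
    . . . . . .
T1:
  2·area = 56  (B↔C swapped to make it positive)
  edge (10, 4)→(10, 12): d=(0,8) inclusive
  edge (10, 12)→(3, 12): d=(-7,0) inclusive
  edge (3, 12)→(10, 4): d=(7,-8) inclusive
    (4,3)@(9, 7): e=[8,35,13] → X
    (5,3)@(11, 7): e=[-8,35,29] → .
    (3,4)@(7, 9): e=[24,21,11] → X
    (5,4)@(11, 9): e=[-8,21,43] → .
    (2,5)@(5, 11): e=[40,7,9] → X
    (5,5)@(11, 11): e=[-8,7,57] → .
    (2,6)@(5, 13): e=[40,-7,23] → .
    (3,6)@(7, 13): e=[24,-7,39] → .
    (4,6)@(9, 13): e=[8,-7,55] → .
  covered (6 px):
    . . . . . .
    . . . . . .
    . . . . . .
    . . . . X .
    . . . X X .
    . . X X X .
    . . . . . .
T2:
  2·area = 9  (B↔C swapped to make it positive)
  edge (6, 12)→(5, 6): d=(-1,-6) inclusive
  edge (5, 6)→(6, 3): d=(1,-3) inclusive
  edge (6, 3)→(6, 12): d=(0,9) inclusive
  covered (0 px):
    . . . . . .
    . . . . . .
    . . . . . .
    . . . . . .
    . . . . . .
    . . . . . .
    . . . . . .

Z-buffer (winner per pixel, '.' = empty):
  . . . . . .
  0 0 . . . .
  . 0 0 . . .
  . . . 0 1 .
  . . . 1 1 .
  . . 1 1 1 .
  . . . . . .

Final: 0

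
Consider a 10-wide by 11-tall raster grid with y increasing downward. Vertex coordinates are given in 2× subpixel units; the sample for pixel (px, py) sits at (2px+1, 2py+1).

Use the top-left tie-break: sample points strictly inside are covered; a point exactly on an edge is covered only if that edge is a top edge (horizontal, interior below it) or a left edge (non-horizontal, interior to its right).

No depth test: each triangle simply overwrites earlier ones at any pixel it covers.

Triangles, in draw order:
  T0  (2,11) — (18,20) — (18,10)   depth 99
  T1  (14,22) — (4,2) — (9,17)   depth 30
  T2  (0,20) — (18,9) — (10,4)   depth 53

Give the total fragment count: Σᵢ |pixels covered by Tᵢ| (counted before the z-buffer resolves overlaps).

T0:
  2·area = 160  (B↔C swapped to make it positive)
  edge (2, 11)→(18, 10): d=(16,-1) top-left  bias=+0
  edge (18, 10)→(18, 20): d=(0,10) right/bottom  bias=-1
  edge (18, 20)→(2, 11): d=(-16,-9) top-left  bias=+0
    (1,5)@(3, 11): e=[1,150,9] → X
    (2,5)@(5, 11): e=[3,130,27] → X
    (3,5)@(7, 11): e=[5,110,45] → X
    (4,5)@(9, 11): e=[7,90,63] → X
    (5,5)@(11, 11): e=[9,70,81] → X
    (6,5)@(13, 11): e=[11,50,99] → X
    (7,5)@(15, 11): e=[13,30,117] → X
    (8,5)@(17, 11): e=[15,10,135] → X
    (9,5)@(19, 11): e=[17,-10,153] → .
    (1,6)@(3, 13): e=[33,150,-23] → .
    (2,6)@(5, 13): e=[35,130,-5] → .
    (3,6)@(7, 13): e=[37,110,13] → X
  covered (22 px):
    . . . . . . . . . .
    . . . . . . . . . .
    . . . . . . . . . .
    . . . . . . . . . .
    . . . . . . . . . .
    . X X X X X X X X .
    . . . X X X X X X .
    . . . . . X X X X .
    . . . . . . X X X .
    . . . . . . . . X .
    . . . . . . . . . .
T1:
  2·area = 50  (B↔C swapped to make it positive)
  edge (14, 22)→(9, 17): d=(-5,-5) top-left  bias=+0
  edge (9, 17)→(4, 2): d=(-5,-15) top-left  bias=+0
  edge (4, 2)→(14, 22): d=(10,20) right/bottom  bias=-1
    (2,2)@(5, 5): e=[40,0,10] → X  [on edge]
    (3,2)@(7, 5): e=[50,30,-30] → .
    (2,3)@(5, 7): e=[30,-10,30] → .
    (0,4)@(1, 9): e=[0,-80,130] → .  [on edge]
    (3,4)@(7, 9): e=[30,10,10] → X
    (4,4)@(9, 9): e=[40,40,-30] → .
    (1,5)@(3, 11): e=[0,-60,110] → .  [on edge]
    (3,5)@(7, 11): e=[20,0,30] → X  [on edge]
    (4,5)@(9, 11): e=[30,30,-10] → .
    (2,6)@(5, 13): e=[0,-40,90] → .  [on edge]
    (3,6)@(7, 13): e=[10,-10,50] → .
    (4,6)@(9, 13): e=[20,20,10] → X
    (3,7)@(7, 15): e=[0,-20,70] → .  [on edge]
    (4,8)@(9, 17): e=[0,0,50] → X  [on edge]
    (5,9)@(11, 19): e=[0,20,30] → X  [on edge]
    (6,10)@(13, 21): e=[0,40,10] → X  [on edge]
  covered (9 px):
    . . . . . . . . . .
    . . . . . . . . . .
    . . X . . . . . . .
    . . . . . . . . . .
    . . . X . . . . . .
    . . . X . . . . . .
    . . . . X . . . . .
    . . . . X . . . . .
    . . . . X X . . . .
    . . . . . X . . . .
    . . . . . . X . . .
T2:
  2·area = 178  (B↔C swapped to make it positive)
  edge (0, 20)→(10, 4): d=(10,-16) top-left  bias=+0
  edge (10, 4)→(18, 9): d=(8,5) right/bottom  bias=-1
  edge (18, 9)→(0, 20): d=(-18,11) right/bottom  bias=-1
    (5,2)@(11, 5): e=[26,3,149] → X
    (6,2)@(13, 5): e=[58,-7,127] → .
    (4,3)@(9, 7): e=[14,29,135] → X
    (6,3)@(13, 7): e=[78,9,91] → X
    (7,3)@(15, 7): e=[110,-1,69] → .
    (3,4)@(7, 9): e=[2,55,121] → X
    (7,4)@(15, 9): e=[130,15,33] → X
    (8,4)@(17, 9): e=[162,5,11] → X
    (9,4)@(19, 9): e=[194,-5,-11] → .
    (3,5)@(7, 11): e=[22,71,85] → X
    (7,5)@(15, 11): e=[150,31,-3] → .
    (8,5)@(17, 11): e=[182,21,-25] → .
  covered (22 px):
    . . . . . . . . . .
    . . . . . . . . . .
    . . . . . X . . . .
    . . . . X X X . . .
    . . . X X X X X X .
    . . . X X X X . . .
    . . X X X X . . . .
    . . X X . . . . . .
    . X . . . . . . . .
    X . . . . . . . . .
    . . . . . . . . . .

Final: 53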